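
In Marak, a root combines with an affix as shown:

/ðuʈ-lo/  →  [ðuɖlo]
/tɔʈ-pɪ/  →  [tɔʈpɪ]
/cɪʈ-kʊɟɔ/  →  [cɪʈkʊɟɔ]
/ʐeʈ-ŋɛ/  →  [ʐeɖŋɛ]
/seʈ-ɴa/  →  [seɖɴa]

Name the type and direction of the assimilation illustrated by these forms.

Comparing underlying and surface forms, /ʈ/ → [ɖ] is the alternation; the neighbouring /l/ is constant.
/ʈ/ is voiceless while /l/ is voiced; the output [ɖ] is voiced, matching the trigger — so the feature that spreads is voicing.
Place and manner are unchanged, so the assimilation is partial, not total.
Checking the remaining alternations: /ʈ/ → [ɖ] before /ŋ/ (voiceless → voiced, matching voiced); /ʈ/ → [ɖ] before /ɴ/ (voiceless → voiced, matching voiced) — only voicing changes, and always toward the following segment.
Nothing changes in [tɔʈpɪ], [cɪʈkʊɟɔ]: there the adjacent consonants already agree in voicing (/ʈ/ and /p/ are both voiceless; /ʈ/ and /k/ are both voiceless), so these forms are consistent with the same rule.
The trigger is the following segment, so the direction is regressive (anticipatory).

regressive voicing assimilation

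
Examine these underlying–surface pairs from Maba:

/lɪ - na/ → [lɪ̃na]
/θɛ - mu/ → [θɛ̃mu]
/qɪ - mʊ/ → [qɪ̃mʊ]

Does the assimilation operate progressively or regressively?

The vowel /ɪ/ surfaces as nasalised [ɪ̃] next to the following nasal /n/ — it has acquired the [+nasal] feature of its neighbour.
The other forms show the same pattern: /ɛ/ → [ɛ̃] before /m/; /ɪ/ → [ɪ̃] before /m/ — each time a vowel is nasalised next to a following nasal.
Because the conditioning nasal is to the right of the vowel that changes, the process is regressive (anticipatory).

regressive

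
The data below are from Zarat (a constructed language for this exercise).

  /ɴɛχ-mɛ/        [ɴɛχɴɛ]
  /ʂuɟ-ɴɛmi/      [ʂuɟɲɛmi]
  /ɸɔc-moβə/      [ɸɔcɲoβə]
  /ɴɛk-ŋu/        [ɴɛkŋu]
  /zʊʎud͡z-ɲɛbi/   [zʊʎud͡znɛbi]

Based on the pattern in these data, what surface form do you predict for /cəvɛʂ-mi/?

[cəvɛʂɳi]

The data show progressive place assimilation: /m/ → [ɴ] after /χ/; /ɴ/ → [ɲ] after /ɟ/; /m/ → [ɲ] after /c/; /ɲ/ → [n] after /d͡z/. In each pair only place changes, matching the preceding consonant, while manner and voice stay constant.
Nothing changes in [ɴɛkŋu]: there the adjacent consonants already agree in place (/ŋ/ and /k/ are both velar), so this form is consistent with the same rule.
The rule targets /m/ (voiced bilabial nasal), which sits after the trigger /ʂ/ (retroflex).
Changing only its place to retroflex gives [ɳ] — the voiced retroflex nasal.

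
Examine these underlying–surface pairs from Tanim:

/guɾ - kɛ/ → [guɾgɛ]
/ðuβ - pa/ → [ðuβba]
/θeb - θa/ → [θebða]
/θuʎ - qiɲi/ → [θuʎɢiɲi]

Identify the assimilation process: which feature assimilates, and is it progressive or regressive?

progressive voicing assimilation

Comparing underlying and surface forms, /k/ → [g] is the alternation; the neighbouring /ɾ/ is constant.
/k/ is voiceless while /ɾ/ is voiced; the output [g] is voiced, matching the trigger — so the feature that spreads is voicing.
Place and manner are unchanged, so the assimilation is partial, not total.
The other alternating forms pattern the same way: /p/ → [b] after /β/ (voiceless → voiced, matching voiced); /θ/ → [ð] after /b/ (voiceless → voiced, matching voiced); /q/ → [ɢ] after /ʎ/ (voiceless → voiced, matching voiced) — only voicing changes, and always toward the preceding segment.
The trigger is the preceding segment, so the direction is progressive (perseverative).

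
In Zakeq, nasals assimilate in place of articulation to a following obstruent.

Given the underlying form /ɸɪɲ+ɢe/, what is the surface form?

The rule targets /ɲ/ (voiced palatal nasal), which sits before the trigger /ɢ/ (uvular).
A voiced uvular nasal is [ɴ], so the surface segment is [ɴ].

[ɸɪɴɢe]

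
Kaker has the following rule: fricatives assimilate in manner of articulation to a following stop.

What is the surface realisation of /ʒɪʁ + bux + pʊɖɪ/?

[ʒɪɢbukpʊɖɪ]

The rule targets /ʁ/ (voiced uvular fricative), which sits before the trigger /b/ (stop).
Changing only its manner to stop gives [ɢ] — the voiced uvular stop.
At the second juncture, /x/ likewise becomes [k] adjacent to /p/.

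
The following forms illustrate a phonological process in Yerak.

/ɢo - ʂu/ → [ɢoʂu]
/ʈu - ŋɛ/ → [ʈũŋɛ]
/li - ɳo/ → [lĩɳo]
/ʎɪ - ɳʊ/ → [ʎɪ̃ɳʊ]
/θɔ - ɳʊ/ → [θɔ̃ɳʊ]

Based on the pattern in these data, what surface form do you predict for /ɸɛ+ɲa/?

[ɸɛ̃ɲa]

The data show regressive nasality assimilation (vowel nasalisation): /u/ → [ũ] before /ŋ/; /i/ → [ĩ] before /ɳ/; /ɪ/ → [ɪ̃] before /ɳ/; /ɔ/ → [ɔ̃] before /ɳ/ — a vowel is nasalised by an immediately following nasal consonant.
No change occurs in [ɢoʂu] because the vowel at the boundary is adjacent to an oral consonant, not a nasal (/o/ next to /ʂ/).
The vowel /ɛ/ is adjacent to the following nasal /ɲ/, so it acquires [+nasal] and surfaces as [ɛ̃].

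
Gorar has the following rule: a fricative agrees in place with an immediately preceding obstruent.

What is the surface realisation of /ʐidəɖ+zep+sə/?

[ʐidəɖʐepɸə]

The rule targets /z/ (voiced alveolar fricative), which sits after the trigger /ɖ/ (retroflex).
The voiced retroflex fricative is [ʐ], so /z/ → [ʐ].
The same rule applies at the second boundary: /s/ → [ɸ] next to /p/.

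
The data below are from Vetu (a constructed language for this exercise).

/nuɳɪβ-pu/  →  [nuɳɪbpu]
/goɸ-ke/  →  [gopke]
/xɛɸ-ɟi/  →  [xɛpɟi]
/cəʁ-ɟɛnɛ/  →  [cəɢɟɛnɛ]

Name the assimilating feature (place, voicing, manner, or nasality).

manner

The segment that alternates is /β/, which surfaces as [b] when adjacent to /p/.
The change fricative → stop matches the manner of the following /p/, identifying this as manner assimilation.
The other alternating forms pattern the same way: /ɸ/ → [p] before /k/ (fricative → stop, matching a stop); /ɸ/ → [p] before /ɟ/ (fricative → stop, matching a stop); /ʁ/ → [ɢ] before /ɟ/ (fricative → stop, matching a stop) — only manner changes, and always toward the following segment.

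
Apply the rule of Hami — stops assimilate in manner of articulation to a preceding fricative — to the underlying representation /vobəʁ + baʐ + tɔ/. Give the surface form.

The rule targets /b/ (voiced bilabial stop), which sits after the trigger /ʁ/ (fricative).
A voiced bilabial fricative is [β], so the surface segment is [β].
At the second juncture, /t/ likewise becomes [s] adjacent to /ʐ/.

[vobəʁβaʐsɔ]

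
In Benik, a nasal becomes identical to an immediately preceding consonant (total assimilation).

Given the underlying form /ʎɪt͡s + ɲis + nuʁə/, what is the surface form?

/ɲ/ is the segment targeted by the rule; it sits immediately after /t͡s/, so it assimilates completely and surfaces as [t͡s].
The same rule applies at the second boundary: /n/ → [s] next to /s/.

[ʎɪt͡st͡sissuʁə]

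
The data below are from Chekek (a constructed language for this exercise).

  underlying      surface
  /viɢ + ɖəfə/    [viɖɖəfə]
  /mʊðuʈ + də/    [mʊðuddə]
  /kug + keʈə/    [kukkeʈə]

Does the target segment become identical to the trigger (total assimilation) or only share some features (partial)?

The segment that alternates is /ʈ/, which surfaces as [d] when adjacent to /d/.
The output [d] is identical to the trigger /d/ — every feature (place, manner, voicing) has been copied — so this is total assimilation.
The other forms behave the same way: /ɢ/ → [ɖ] before /ɖ/; /g/ → [k] before /k/ — in each case the output is a copy of the following consonant.

total assimilation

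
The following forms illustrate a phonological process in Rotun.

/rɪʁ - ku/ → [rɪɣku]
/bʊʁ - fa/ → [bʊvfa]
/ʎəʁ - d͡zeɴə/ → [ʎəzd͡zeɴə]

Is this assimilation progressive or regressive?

regressive

The segment that alternates is /ʁ/, which surfaces as [ɣ] when adjacent to /k/.
/ʁ/ is uvular while /k/ is velar; the output [ɣ] is velar, matching the trigger — so the feature that spreads is place.
Checking the remaining alternations: /ʁ/ → [v] before /f/ (uvular → labiodental, matching labiodental); /ʁ/ → [z] before /d͡z/ (uvular → alveolar, matching alveolar) — only place changes, and always toward the following segment.
Since the segment that changes precedes the conditioning segment, the assimilation is regressive.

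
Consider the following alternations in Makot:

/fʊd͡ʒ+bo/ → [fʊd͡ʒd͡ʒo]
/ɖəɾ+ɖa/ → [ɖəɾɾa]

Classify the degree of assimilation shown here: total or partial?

total assimilation

Comparing underlying and surface forms, /b/ → [d͡ʒ] is the alternation; the neighbouring /d͡ʒ/ is constant.
The output [d͡ʒ] is identical to the trigger /d͡ʒ/ — every feature (place, manner, voicing) has been copied — so this is total assimilation.
The other form behaves the same way: /ɖ/ → [ɾ] after /ɾ/ — in each case the output is a copy of the preceding consonant.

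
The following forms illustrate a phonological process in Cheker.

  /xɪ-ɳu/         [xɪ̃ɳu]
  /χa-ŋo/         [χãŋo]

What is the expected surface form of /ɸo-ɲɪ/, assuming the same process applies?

The data show regressive nasality assimilation (vowel nasalisation): /ɪ/ → [ɪ̃] before /ɳ/; /a/ → [ã] before /ŋ/ — a vowel is nasalised by an immediately following nasal consonant.
/o/ sits next to the nasal /ɲ/ and is therefore nasalised to [õ].

[ɸõɲɪ]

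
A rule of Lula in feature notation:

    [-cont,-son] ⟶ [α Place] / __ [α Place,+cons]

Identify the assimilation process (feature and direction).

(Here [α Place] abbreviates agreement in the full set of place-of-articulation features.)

regressive place assimilation

The shared variable α links the value of the place features (abbreviated [Place]) on the target to the same value on the neighbouring segment, so place is the feature that assimilates.
Since the environment is written after the underscore, the trigger follows the target; the direction is regressive.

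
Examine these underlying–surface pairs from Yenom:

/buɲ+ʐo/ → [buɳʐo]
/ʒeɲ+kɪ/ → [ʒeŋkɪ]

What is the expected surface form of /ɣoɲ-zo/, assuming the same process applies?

The data show regressive place assimilation: /ɲ/ → [ɳ] before /ʐ/; /ɲ/ → [ŋ] before /k/. In each pair only place changes, matching the following consonant, while manner and voice stay constant.
The rule targets /ɲ/ (voiced palatal nasal), which sits before the trigger /z/ (alveolar).
Changing only its place to alveolar gives [n] — the voiced alveolar nasal.

[ɣonzo]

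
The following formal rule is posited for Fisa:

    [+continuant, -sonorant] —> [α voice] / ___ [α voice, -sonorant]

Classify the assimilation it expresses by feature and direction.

regressive voicing assimilation

The rule copies [voice] from the environment onto the target, so the assimilating feature is voicing.
Since the environment is written after the underscore, the trigger follows the target; the direction is regressive.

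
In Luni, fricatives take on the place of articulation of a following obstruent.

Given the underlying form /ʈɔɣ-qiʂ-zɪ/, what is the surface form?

/ɣ/ is a voiced velar fricative. The following trigger /q/ is uvular, so /ɣ/ must become uvular as well.
Changing only its place to uvular gives [ʁ] — the voiced uvular fricative.
At the second juncture, /ʂ/ likewise becomes [s] adjacent to /z/.

[ʈɔʁqiszɪ]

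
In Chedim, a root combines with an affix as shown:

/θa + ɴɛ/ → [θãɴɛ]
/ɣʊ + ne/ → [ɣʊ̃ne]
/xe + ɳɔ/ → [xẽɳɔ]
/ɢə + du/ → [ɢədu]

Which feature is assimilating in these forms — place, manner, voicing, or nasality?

nasality

The vowel /a/ surfaces as nasalised [ã] next to the following nasal /ɴ/ — it has acquired the [+nasal] feature of its neighbour.
Likewise in the remaining data: /ʊ/ → [ʊ̃] before /n/; /e/ → [ẽ] before /ɳ/ — each time a vowel is nasalised next to a following nasal.
No change occurs in [ɢədu] because the vowel at the boundary is adjacent to an oral consonant, not a nasal (/ə/ next to /d/).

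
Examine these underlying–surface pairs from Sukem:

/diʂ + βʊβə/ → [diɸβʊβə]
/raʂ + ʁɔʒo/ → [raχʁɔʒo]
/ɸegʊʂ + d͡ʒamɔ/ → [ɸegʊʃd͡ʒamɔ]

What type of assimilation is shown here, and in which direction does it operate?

regressive place assimilation

Comparing underlying and surface forms, /ʂ/ → [ɸ] is the alternation; the neighbouring /β/ is constant.
/ʂ/ is retroflex while /β/ is bilabial; the output [ɸ] is bilabial, matching the trigger — so the feature that spreads is place.
Manner and voice are unchanged, so the assimilation is partial, not total.
The other alternating forms pattern the same way: /ʂ/ → [χ] before /ʁ/ (retroflex → uvular, matching uvular); /ʂ/ → [ʃ] before /d͡ʒ/ (retroflex → postalveolar, matching postalveolar) — only place changes, and always toward the following segment.
The trigger is the following segment, so the direction is regressive (anticipatory).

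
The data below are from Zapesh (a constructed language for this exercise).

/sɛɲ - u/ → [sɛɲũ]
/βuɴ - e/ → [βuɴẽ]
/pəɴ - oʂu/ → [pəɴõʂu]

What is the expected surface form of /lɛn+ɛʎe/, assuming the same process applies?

[lɛnɛ̃ʎe]

The data show progressive nasality assimilation (vowel nasalisation): /u/ → [ũ] after /ɲ/; /e/ → [ẽ] after /ɴ/; /o/ → [õ] after /ɴ/ — a vowel is nasalised by an immediately preceding nasal consonant.
The vowel /ɛ/ is adjacent to the preceding nasal /n/, so it acquires [+nasal] and surfaces as [ɛ̃].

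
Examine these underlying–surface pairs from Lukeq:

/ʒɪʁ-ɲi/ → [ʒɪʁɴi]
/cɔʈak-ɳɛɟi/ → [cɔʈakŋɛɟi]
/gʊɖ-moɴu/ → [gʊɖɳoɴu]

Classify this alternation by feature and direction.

progressive place assimilation

Comparing underlying and surface forms, /ɲ/ → [ɴ] is the alternation; the neighbouring /ʁ/ is constant.
The change palatal → uvular matches the place of the preceding /ʁ/, identifying this as place assimilation.
Manner and voice are unchanged, so the assimilation is partial, not total.
The same holds elsewhere in the data: /ɳ/ → [ŋ] after /k/ (retroflex → velar, matching velar); /m/ → [ɳ] after /ɖ/ (bilabial → retroflex, matching retroflex) — only place changes, and always toward the preceding segment.
The trigger is the preceding segment, so the direction is progressive (perseverative).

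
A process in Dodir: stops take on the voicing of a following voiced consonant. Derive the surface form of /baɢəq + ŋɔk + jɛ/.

[baɢəɢŋɔgjɛ]

The rule targets /q/ (voiceless uvular stop), which sits before the trigger /ŋ/ (voiced).
Changing only its voicing to voiced gives [ɢ] — the voiced uvular stop.
At the second juncture, /k/ likewise becomes [g] adjacent to /j/.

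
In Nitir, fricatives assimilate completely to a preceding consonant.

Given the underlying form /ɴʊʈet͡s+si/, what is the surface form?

[ɴʊʈet͡st͡si]

/s/ is the segment targeted by the rule; it sits immediately after /t͡s/, so it assimilates completely and surfaces as [t͡s].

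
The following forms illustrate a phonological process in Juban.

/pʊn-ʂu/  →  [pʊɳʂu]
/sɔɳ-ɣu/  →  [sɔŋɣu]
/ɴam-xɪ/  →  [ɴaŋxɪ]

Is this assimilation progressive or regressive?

regressive

The segment that alternates is /n/, which surfaces as [ɳ] when adjacent to /ʂ/.
/n/ is alveolar while /ʂ/ is retroflex; the output [ɳ] is retroflex, matching the trigger — so the feature that spreads is place.
The same holds elsewhere in the data: /ɳ/ → [ŋ] before /ɣ/ (retroflex → velar, matching velar); /m/ → [ŋ] before /x/ (bilabial → velar, matching velar) — only place changes, and always toward the following segment.
Since the segment that changes precedes the conditioning segment, the assimilation is regressive.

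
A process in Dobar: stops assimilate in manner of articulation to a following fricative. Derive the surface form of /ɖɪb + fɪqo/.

The rule targets /b/ (voiced bilabial stop), which sits before the trigger /f/ (fricative).
The voiced bilabial fricative is [β], so /b/ → [β].

[ɖɪβfɪqo]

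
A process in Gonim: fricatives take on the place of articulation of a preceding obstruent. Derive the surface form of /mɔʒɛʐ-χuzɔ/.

/χ/ is a voiceless uvular fricative. The preceding trigger /ʐ/ is retroflex, so /χ/ must become retroflex as well.
A voiceless retroflex fricative is [ʂ], so the surface segment is [ʂ].

[mɔʒɛʐʂuzɔ]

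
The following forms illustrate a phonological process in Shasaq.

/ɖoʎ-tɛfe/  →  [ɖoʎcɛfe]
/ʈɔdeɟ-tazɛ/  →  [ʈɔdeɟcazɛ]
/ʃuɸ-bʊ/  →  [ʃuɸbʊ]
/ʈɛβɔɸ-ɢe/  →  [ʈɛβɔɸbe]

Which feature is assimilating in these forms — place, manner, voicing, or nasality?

place

The segment that alternates is /t/, which surfaces as [c] when adjacent to /ʎ/.
/t/ is alveolar while /ʎ/ is palatal; the output [c] is palatal, matching the trigger — so the feature that spreads is place.
The same holds elsewhere in the data: /t/ → [c] after /ɟ/ (alveolar → palatal, matching palatal); /ɢ/ → [b] after /ɸ/ (uvular → bilabial, matching bilabial) — only place changes, and always toward the preceding segment.
No alternation appears in [ʃuɸbʊ]: there the adjacent consonants already agree in place (/b/ and /ɸ/ are both bilabial), so this form is consistent with the same rule.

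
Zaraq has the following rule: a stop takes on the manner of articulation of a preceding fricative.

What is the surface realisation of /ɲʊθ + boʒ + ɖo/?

[ɲʊθβoʒʐo]

The rule targets /b/ (voiced bilabial stop), which sits after the trigger /θ/ (fricative).
A voiced bilabial fricative is [β], so the surface segment is [β].
At the second juncture, /ɖ/ likewise becomes [ʐ] adjacent to /ʒ/.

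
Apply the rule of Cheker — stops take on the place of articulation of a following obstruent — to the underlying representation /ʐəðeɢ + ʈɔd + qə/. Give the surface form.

The rule targets /ɢ/ (voiced uvular stop), which sits before the trigger /ʈ/ (retroflex).
Changing only its place to retroflex gives [ɖ] — the voiced retroflex stop.
The same rule applies at the second boundary: /d/ → [ɢ] next to /q/.

[ʐəðeɖʈɔɢqə]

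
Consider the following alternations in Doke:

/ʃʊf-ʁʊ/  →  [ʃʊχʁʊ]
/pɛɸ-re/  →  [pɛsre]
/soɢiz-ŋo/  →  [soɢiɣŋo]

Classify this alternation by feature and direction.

regressive place assimilation

The segment that alternates is /f/, which surfaces as [χ] when adjacent to /ʁ/.
/f/ is labiodental while /ʁ/ is uvular; the output [χ] is uvular, matching the trigger — so the feature that spreads is place.
Manner and voice are unchanged, so the assimilation is partial, not total.
Checking the remaining alternations: /ɸ/ → [s] before /r/ (bilabial → alveolar, matching alveolar); /z/ → [ɣ] before /ŋ/ (alveolar → velar, matching velar) — only place changes, and always toward the following segment.
The trigger is the following segment, so the direction is regressive (anticipatory).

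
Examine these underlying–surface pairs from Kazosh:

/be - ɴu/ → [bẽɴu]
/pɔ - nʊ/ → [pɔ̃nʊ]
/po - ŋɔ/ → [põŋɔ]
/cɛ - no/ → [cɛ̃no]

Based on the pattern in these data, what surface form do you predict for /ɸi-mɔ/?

The data show regressive nasality assimilation (vowel nasalisation): /e/ → [ẽ] before /ɴ/; /ɔ/ → [ɔ̃] before /n/; /o/ → [õ] before /ŋ/; /ɛ/ → [ɛ̃] before /n/ — a vowel is nasalised by an immediately following nasal consonant.
The vowel /i/ is adjacent to the following nasal /m/, so it acquires [+nasal] and surfaces as [ĩ].

[ɸĩmɔ]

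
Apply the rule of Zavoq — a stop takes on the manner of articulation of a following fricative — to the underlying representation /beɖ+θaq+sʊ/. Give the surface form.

[beʐθaχsʊ]

/ɖ/ is a voiced retroflex stop. The following trigger /θ/ is a fricative, so /ɖ/ must become a fricative as well.
The voiced retroflex fricative is [ʐ], so /ɖ/ → [ʐ].
At the second juncture, /q/ likewise becomes [χ] adjacent to /s/.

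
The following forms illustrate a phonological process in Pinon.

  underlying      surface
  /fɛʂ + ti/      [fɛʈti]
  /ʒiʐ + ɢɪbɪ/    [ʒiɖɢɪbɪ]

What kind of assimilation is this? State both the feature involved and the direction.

regressive manner assimilation

The segment that alternates is /ʂ/, which surfaces as [ʈ] when adjacent to /t/.
/ʂ/ is a fricative while /t/ is a stop; the output [ʈ] is a stop, matching the trigger — so the feature that spreads is manner.
Place and voice are unchanged, so the assimilation is partial, not total.
Checking the remaining alternation: /ʐ/ → [ɖ] before /ɢ/ (fricative → stop, matching a stop) — only manner changes, and always toward the following segment.
Since the segment that changes precedes the conditioning segment, the assimilation is regressive.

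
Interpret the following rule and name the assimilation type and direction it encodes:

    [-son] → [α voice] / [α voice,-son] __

The shared variable α links the value of [voice] on the target to the same value on the neighbouring segment, so voicing is the feature that assimilates.
The conditioning segment sits to the left of the focus bar, meaning the trigger precedes the segment that changes — progressive assimilation.

progressive voicing assimilation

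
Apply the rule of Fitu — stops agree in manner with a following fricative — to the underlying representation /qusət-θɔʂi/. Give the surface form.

The rule targets /t/ (voiceless alveolar stop), which sits before the trigger /θ/ (fricative).
Changing only its manner to fricative gives [s] — the voiceless alveolar fricative.

[qusəsθɔʂi]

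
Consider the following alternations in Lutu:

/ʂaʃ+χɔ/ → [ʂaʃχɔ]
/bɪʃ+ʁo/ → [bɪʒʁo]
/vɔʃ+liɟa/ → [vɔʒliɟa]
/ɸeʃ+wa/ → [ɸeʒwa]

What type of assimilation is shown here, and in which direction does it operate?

regressive voicing assimilation

Comparing underlying and surface forms, /ʃ/ → [ʒ] is the alternation; the neighbouring /ʁ/ is constant.
/ʃ/ is voiceless while /ʁ/ is voiced; the output [ʒ] is voiced, matching the trigger — so the feature that spreads is voicing.
Place and manner are unchanged, so the assimilation is partial, not total.
The other alternating forms pattern the same way: /ʃ/ → [ʒ] before /l/ (voiceless → voiced, matching voiced); /ʃ/ → [ʒ] before /w/ (voiceless → voiced, matching voiced) — only voicing changes, and always toward the following segment.
Nothing changes in [ʂaʃχɔ]: there the adjacent consonants already agree in voicing (/ʃ/ and /χ/ are both voiceless), so this form is consistent with the same rule.
The trigger is the following segment, so the direction is regressive (anticipatory).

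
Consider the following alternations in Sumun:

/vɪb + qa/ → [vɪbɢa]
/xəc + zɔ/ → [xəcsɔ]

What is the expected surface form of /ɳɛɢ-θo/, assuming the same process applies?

[ɳɛɢðo]

The data show progressive voicing assimilation: /q/ → [ɢ] after /b/; /z/ → [s] after /c/. In each pair only voicing changes, matching the preceding consonant, while place and manner stay constant.
The rule targets /θ/ (voiceless dental fricative), which sits after the trigger /ɢ/ (voiced).
A voiced dental fricative is [ð], so the surface segment is [ð].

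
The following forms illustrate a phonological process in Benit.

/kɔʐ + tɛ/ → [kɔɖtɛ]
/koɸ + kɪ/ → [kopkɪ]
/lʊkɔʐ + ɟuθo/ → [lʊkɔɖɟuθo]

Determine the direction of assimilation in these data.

regressive

Comparing underlying and surface forms, /ʐ/ → [ɖ] is the alternation; the neighbouring /t/ is constant.
The change fricative → stop matches the manner of the following /t/, identifying this as manner assimilation.
The same holds elsewhere in the data: /ɸ/ → [p] before /k/ (fricative → stop, matching a stop); /ʐ/ → [ɖ] before /ɟ/ (fricative → stop, matching a stop) — only manner changes, and always toward the following segment.
Since the segment that changes precedes the conditioning segment, the assimilation is regressive.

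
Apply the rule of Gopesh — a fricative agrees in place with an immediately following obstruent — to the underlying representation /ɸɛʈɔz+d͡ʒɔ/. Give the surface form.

/z/ is a voiced alveolar fricative. The following trigger /d͡ʒ/ is postalveolar, so /z/ must become postalveolar as well.
A voiced postalveolar fricative is [ʒ], so the surface segment is [ʒ].

[ɸɛʈɔʒd͡ʒɔ]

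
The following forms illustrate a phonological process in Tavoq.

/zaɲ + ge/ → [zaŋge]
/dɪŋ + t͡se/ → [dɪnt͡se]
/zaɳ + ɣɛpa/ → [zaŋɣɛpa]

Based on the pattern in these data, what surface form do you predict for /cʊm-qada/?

[cʊɴqada]

The data show regressive place assimilation: /ɲ/ → [ŋ] before /g/; /ŋ/ → [n] before /t͡s/; /ɳ/ → [ŋ] before /ɣ/. In each pair only place changes, matching the following consonant, while manner and voice stay constant.
/m/ is a voiced bilabial nasal. The following trigger /q/ is uvular, so /m/ must become uvular as well.
The voiced uvular nasal is [ɴ], so /m/ → [ɴ].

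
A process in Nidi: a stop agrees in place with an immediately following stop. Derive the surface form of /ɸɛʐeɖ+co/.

/ɖ/ is a voiced retroflex stop. The following trigger /c/ is palatal, so /ɖ/ must become palatal as well.
A voiced palatal stop is [ɟ], so the surface segment is [ɟ].

[ɸɛʐeɟco]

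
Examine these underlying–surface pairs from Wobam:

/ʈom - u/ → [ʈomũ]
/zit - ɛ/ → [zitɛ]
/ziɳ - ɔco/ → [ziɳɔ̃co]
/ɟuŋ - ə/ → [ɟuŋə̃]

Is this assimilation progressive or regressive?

The vowel /u/ surfaces as nasalised [ũ] next to the preceding nasal /m/ — it has acquired the [+nasal] feature of its neighbour.
The other forms show the same pattern: /ɔ/ → [ɔ̃] after /ɳ/; /ə/ → [ə̃] after /ŋ/ — each time a vowel is nasalised next to a preceding nasal.
No change occurs in [zitɛ] because the vowel at the boundary is adjacent to an oral consonant, not a nasal (/ɛ/ next to /t/).
Because the conditioning nasal is to the left of the vowel that changes, the process is progressive (perseverative).

progressive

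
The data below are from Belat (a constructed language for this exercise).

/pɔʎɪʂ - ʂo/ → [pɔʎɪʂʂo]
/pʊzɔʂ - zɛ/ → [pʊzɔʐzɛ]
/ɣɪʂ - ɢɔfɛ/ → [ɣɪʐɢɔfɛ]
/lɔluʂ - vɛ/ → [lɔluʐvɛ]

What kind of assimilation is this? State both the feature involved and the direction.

regressive voicing assimilation

Underlying /ʂ/ is realised as [ʐ] next to /z/; /z/ itself does not change.
/ʂ/ is voiceless while /z/ is voiced; the output [ʐ] is voiced, matching the trigger — so the feature that spreads is voicing.
Place and manner are unchanged, so the assimilation is partial, not total.
Checking the remaining alternations: /ʂ/ → [ʐ] before /ɢ/ (voiceless → voiced, matching voiced); /ʂ/ → [ʐ] before /v/ (voiceless → voiced, matching voiced) — only voicing changes, and always toward the following segment.
Nothing changes in [pɔʎɪʂʂo]: there the adjacent consonants already agree in voicing (/ʂ/ and /ʂ/ are both voiceless), so this form is consistent with the same rule.
Since the segment that changes precedes the conditioning segment, the assimilation is regressive.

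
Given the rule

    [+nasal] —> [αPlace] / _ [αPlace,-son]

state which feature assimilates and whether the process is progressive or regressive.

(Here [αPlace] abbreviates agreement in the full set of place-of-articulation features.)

The rule copies the place features (abbreviated [Place]) from the environment onto the target, so the assimilating feature is place.
Since the environment is written after the underscore, the trigger follows the target; the direction is regressive.

regressive place assimilation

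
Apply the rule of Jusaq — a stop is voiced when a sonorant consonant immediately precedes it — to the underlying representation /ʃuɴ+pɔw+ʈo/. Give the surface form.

[ʃuɴbɔwɖo]

/p/ is a voiceless bilabial stop. The preceding trigger /ɴ/ is voiced, so /p/ must become voiced as well.
The voiced bilabial stop is [b], so /p/ → [b].
At the second juncture, /ʈ/ likewise becomes [ɖ] adjacent to /w/.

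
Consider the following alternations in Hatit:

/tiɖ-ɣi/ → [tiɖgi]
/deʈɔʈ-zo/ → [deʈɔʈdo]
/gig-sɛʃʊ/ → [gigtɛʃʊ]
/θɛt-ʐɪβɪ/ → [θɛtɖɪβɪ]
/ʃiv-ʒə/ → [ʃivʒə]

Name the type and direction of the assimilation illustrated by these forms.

progressive manner assimilation

Underlying /ɣ/ is realised as [g] next to /ɖ/; /ɖ/ itself does not change.
The change fricative → stop matches the manner of the preceding /ɖ/, identifying this as manner assimilation.
Place and voice are unchanged, so the assimilation is partial, not total.
The other alternating forms pattern the same way: /z/ → [d] after /ʈ/ (fricative → stop, matching a stop); /s/ → [t] after /g/ (fricative → stop, matching a stop); /ʐ/ → [ɖ] after /t/ (fricative → stop, matching a stop) — only manner changes, and always toward the preceding segment.
Nothing changes in [ʃivʒə]: there the adjacent consonants already agree in manner (/ʒ/ and /v/ are both fricatives), so this form is consistent with the same rule.
The trigger is the preceding segment, so the direction is progressive (perseverative).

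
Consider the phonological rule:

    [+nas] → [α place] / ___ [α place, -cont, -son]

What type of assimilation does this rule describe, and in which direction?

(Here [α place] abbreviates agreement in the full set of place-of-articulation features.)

The rule copies the place features (abbreviated [place]) from the environment onto the target, so the assimilating feature is place.
Since the environment is written after the underscore, the trigger follows the target; the direction is regressive.

regressive place assimilation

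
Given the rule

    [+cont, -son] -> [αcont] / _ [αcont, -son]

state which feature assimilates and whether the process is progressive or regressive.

regressive manner assimilation

The shared variable α links the value of [cont] on the target to that of the neighbouring obstruent. [cont] distinguishes stops from fricatives — a manner-of-articulation feature — so this is manner assimilation.
Since the environment is written after the underscore, the trigger follows the target; the direction is regressive.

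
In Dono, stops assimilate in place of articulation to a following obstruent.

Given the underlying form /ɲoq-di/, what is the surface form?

/q/ is a voiceless uvular stop. The following trigger /d/ is alveolar, so /q/ must become alveolar as well.
The voiceless alveolar stop is [t], so /q/ → [t].

[ɲotdi]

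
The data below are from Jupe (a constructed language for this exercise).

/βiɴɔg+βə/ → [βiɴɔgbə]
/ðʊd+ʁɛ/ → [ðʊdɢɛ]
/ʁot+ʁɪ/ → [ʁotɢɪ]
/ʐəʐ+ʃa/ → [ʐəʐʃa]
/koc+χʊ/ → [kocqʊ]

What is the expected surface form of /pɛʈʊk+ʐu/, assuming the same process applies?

The data show progressive manner assimilation: /β/ → [b] after /g/; /ʁ/ → [ɢ] after /d/; /ʁ/ → [ɢ] after /t/; /χ/ → [q] after /c/. In each pair only manner changes, matching the preceding consonant, while place and voice stay constant.
No alternation appears in [ʐəʐʃa]: there the adjacent consonants already agree in manner (/ʃ/ and /ʐ/ are both fricatives), so this form is consistent with the same rule.
The rule targets /ʐ/ (voiced retroflex fricative), which sits after the trigger /k/ (stop).
A voiced retroflex stop is [ɖ], so the surface segment is [ɖ].

[pɛʈʊkɖu]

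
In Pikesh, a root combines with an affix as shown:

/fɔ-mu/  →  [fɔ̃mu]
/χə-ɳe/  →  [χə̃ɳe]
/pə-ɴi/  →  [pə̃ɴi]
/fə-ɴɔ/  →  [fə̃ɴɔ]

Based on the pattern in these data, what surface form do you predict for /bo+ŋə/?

The data show regressive nasality assimilation (vowel nasalisation): /ɔ/ → [ɔ̃] before /m/; /ə/ → [ə̃] before /ɳ/; /ə/ → [ə̃] before /ɴ/ — a vowel is nasalised by an immediately following nasal consonant.
The vowel /o/ is adjacent to the following nasal /ŋ/, so it acquires [+nasal] and surfaces as [õ].

[bõŋə]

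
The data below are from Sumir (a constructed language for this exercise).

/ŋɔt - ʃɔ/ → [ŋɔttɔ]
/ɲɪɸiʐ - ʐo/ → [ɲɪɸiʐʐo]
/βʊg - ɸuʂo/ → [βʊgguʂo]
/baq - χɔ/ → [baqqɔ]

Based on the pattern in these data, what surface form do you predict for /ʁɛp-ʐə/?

[ʁɛppə]

The data show progressive total assimilation (/ʃ/ → [t] after /t/; /ɸ/ → [g] after /g/; /χ/ → [q] after /q/): in every case the target segment becomes identical to its preceding neighbour, copying more than a single feature.
In [ɲɪɸiʐʐo] the two consonants at the boundary are already identical (/ʐ/ + /ʐ/), so the rule applies vacuously and nothing changes.
/ʐ/ is the segment targeted by the rule; it sits immediately after /p/, so it assimilates completely and surfaces as [p].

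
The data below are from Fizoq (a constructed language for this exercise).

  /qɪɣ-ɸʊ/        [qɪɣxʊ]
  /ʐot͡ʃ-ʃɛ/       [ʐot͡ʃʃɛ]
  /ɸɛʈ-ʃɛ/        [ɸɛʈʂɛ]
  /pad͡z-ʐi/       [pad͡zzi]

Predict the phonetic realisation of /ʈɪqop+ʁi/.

The data show progressive place assimilation: /ɸ/ → [x] after /ɣ/; /ʃ/ → [ʂ] after /ʈ/; /ʐ/ → [z] after /d͡z/. In each pair only place changes, matching the preceding consonant, while manner and voice stay constant.
Nothing changes in [ʐot͡ʃʃɛ]: there the adjacent consonants already agree in place (/ʃ/ and /t͡ʃ/ are both postalveolar), so this form is consistent with the same rule.
/ʁ/ is a voiced uvular fricative. The preceding trigger /p/ is bilabial, so /ʁ/ must become bilabial as well.
The voiced bilabial fricative is [β], so /ʁ/ → [β].

[ʈɪqopβi]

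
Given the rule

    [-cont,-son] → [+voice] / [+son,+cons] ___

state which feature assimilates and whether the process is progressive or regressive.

progressive voicing assimilation

The structural change is [+voice], and the conditioning segment [+son,+cons] (a sonorant consonant) is itself voiced, so the target comes to share the voicing of its neighbour — voicing assimilation.
Since the environment is written before the underscore, the trigger precedes the target; the direction is progressive.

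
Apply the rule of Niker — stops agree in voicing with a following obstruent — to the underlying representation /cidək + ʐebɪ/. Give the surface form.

[cidəgʐebɪ]

/k/ is a voiceless velar stop. The following trigger /ʐ/ is voiced, so /k/ must become voiced as well.
Changing only its voicing to voiced gives [g] — the voiced velar stop.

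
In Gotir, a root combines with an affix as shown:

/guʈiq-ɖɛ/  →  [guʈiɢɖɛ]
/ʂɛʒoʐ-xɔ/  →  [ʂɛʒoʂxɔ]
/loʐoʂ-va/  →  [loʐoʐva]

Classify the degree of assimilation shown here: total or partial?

The segment that alternates is /q/, which surfaces as [ɢ] when adjacent to /ɖ/.
/q/ is voiceless while /ɖ/ is voiced; the output [ɢ] is voiced, matching the trigger — so the feature that spreads is voicing.
Place and manner are unchanged, so the assimilation is partial, not total.
The same holds elsewhere in the data: /ʐ/ → [ʂ] before /x/ (voiced → voiceless, matching voiceless); /ʂ/ → [ʐ] before /v/ (voiceless → voiced, matching voiced) — only voicing changes, and always toward the following segment.

partial assimilation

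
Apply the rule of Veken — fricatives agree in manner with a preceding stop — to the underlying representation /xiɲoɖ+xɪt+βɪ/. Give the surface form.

/x/ is a voiceless velar fricative. The preceding trigger /ɖ/ is a stop, so /x/ must become a stop as well.
A voiceless velar stop is [k], so the surface segment is [k].
At the second juncture, /β/ likewise becomes [b] adjacent to /t/.

[xiɲoɖkɪtbɪ]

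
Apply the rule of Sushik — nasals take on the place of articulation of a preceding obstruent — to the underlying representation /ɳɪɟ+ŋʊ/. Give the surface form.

[ɳɪɟɲʊ]

/ŋ/ is a voiced velar nasal. The preceding trigger /ɟ/ is palatal, so /ŋ/ must become palatal as well.
A voiced palatal nasal is [ɲ], so the surface segment is [ɲ].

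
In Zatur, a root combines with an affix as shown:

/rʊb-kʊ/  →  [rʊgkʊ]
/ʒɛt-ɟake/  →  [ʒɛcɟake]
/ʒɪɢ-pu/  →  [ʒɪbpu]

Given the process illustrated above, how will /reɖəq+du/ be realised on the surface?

The data show regressive place assimilation: /b/ → [g] before /k/; /t/ → [c] before /ɟ/; /ɢ/ → [b] before /p/. In each pair only place changes, matching the following consonant, while manner and voice stay constant.
The rule targets /q/ (voiceless uvular stop), which sits before the trigger /d/ (alveolar).
A voiceless alveolar stop is [t], so the surface segment is [t].

[reɖətdu]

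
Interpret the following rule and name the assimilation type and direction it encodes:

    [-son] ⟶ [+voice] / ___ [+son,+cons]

regressive voicing assimilation

The structural change is [+voice], and the conditioning segment [+son,+cons] (a sonorant consonant) is itself voiced, so the target comes to share the voicing of its neighbour — voicing assimilation.
The conditioning segment sits to the right of the focus bar, meaning the trigger follows the segment that changes — regressive assimilation.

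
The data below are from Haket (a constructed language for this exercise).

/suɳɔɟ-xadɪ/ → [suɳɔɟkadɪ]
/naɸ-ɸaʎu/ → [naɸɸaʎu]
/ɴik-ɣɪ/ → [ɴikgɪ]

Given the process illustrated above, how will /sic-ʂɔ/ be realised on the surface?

The data show progressive manner assimilation: /x/ → [k] after /ɟ/; /ɣ/ → [g] after /k/. In each pair only manner changes, matching the preceding consonant, while place and voice stay constant.
Nothing changes in [naɸɸaʎu]: there the adjacent consonants already agree in manner (/ɸ/ and /ɸ/ are both fricatives), so this form is consistent with the same rule.
/ʂ/ is a voiceless retroflex fricative. The preceding trigger /c/ is a stop, so /ʂ/ must become a stop as well.
Changing only its manner to stop gives [ʈ] — the voiceless retroflex stop.

[sicʈɔ]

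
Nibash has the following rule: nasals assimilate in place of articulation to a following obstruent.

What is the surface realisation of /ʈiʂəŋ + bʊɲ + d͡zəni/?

The rule targets /ŋ/ (voiced velar nasal), which sits before the trigger /b/ (bilabial).
The voiced bilabial nasal is [m], so /ŋ/ → [m].
At the second juncture, /ɲ/ likewise becomes [n] adjacent to /d͡z/.

[ʈiʂəmbʊnd͡zəni]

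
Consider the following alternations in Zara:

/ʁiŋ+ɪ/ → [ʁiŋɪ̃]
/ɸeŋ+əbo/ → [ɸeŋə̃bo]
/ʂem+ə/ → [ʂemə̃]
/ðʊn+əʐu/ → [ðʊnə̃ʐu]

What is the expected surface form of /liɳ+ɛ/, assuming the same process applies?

The data show progressive nasality assimilation (vowel nasalisation): /ɪ/ → [ɪ̃] after /ŋ/; /ə/ → [ə̃] after /ŋ/; /ə/ → [ə̃] after /m/; /ə/ → [ə̃] after /n/ — a vowel is nasalised by an immediately preceding nasal consonant.
/ɛ/ sits next to the nasal /ɳ/ and is therefore nasalised to [ɛ̃].

[liɳɛ̃]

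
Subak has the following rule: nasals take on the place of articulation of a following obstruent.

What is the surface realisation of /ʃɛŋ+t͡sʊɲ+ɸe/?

[ʃɛnt͡sʊmɸe]

The rule targets /ŋ/ (voiced velar nasal), which sits before the trigger /t͡s/ (alveolar).
Changing only its place to alveolar gives [n] — the voiced alveolar nasal.
The same rule applies at the second boundary: /ɲ/ → [m] next to /ɸ/.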